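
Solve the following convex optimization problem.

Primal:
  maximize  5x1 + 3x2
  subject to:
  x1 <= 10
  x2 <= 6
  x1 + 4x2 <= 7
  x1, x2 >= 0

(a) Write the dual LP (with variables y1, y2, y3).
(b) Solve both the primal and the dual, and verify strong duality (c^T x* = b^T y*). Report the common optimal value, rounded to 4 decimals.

The standard primal-dual pair for 'max c^T x s.t. A x <= b, x >= 0' is:
  Dual:  min b^T y  s.t.  A^T y >= c,  y >= 0.

So the dual LP is:
  minimize  10y1 + 6y2 + 7y3
  subject to:
    y1 + y3 >= 5
    y2 + 4y3 >= 3
    y1, y2, y3 >= 0

Solving the primal: x* = (7, 0).
  primal value c^T x* = 35.
Solving the dual: y* = (0, 0, 5).
  dual value b^T y* = 35.
Strong duality: c^T x* = b^T y*. Confirmed.

35


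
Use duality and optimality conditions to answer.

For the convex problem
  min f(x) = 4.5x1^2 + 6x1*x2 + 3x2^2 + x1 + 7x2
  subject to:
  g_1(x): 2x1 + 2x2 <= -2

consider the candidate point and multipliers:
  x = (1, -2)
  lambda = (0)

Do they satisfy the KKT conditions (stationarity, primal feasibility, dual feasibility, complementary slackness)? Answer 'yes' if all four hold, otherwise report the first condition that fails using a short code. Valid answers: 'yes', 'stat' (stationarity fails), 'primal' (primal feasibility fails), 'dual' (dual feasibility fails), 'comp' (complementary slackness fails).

Gradient of f: grad f(x) = Q x + c = (-2, 1)
Constraint values g_i(x) = a_i^T x - b_i:
  g_1((1, -2)) = 0
Stationarity residual: grad f(x) + sum_i lambda_i a_i = (-2, 1)
  -> stationarity FAILS
Primal feasibility (all g_i <= 0): OK
Dual feasibility (all lambda_i >= 0): OK
Complementary slackness (lambda_i * g_i(x) = 0 for all i): OK

Verdict: the first failing condition is stationarity -> stat.

stat


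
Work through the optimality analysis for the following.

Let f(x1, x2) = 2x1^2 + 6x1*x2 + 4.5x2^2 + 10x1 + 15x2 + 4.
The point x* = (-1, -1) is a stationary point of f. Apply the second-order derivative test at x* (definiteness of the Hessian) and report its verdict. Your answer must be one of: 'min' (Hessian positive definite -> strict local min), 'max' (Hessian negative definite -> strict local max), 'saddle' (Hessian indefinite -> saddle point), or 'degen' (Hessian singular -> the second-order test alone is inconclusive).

Compute the Hessian H = grad^2 f:
  H = [[4, 6], [6, 9]]
Verify stationarity: grad f(x*) = H x* + g = (0, 0).
Eigenvalues of H: 0, 13.
H has a zero eigenvalue (singular; positive semidefinite but not definite), so H is neither positive definite, negative definite, nor indefinite. The second-order test alone is inconclusive -> degen.
(Indeed, f is constant along the null direction of H through x*, so x* is not a strict local extremum.)

degen


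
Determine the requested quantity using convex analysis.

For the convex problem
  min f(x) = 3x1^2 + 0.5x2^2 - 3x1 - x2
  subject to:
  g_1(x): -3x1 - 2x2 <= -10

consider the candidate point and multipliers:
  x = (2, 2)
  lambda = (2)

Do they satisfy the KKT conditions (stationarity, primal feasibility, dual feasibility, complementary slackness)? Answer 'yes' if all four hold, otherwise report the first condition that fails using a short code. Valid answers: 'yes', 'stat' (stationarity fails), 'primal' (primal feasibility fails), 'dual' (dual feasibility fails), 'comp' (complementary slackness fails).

Gradient of f: grad f(x) = Q x + c = (9, 1)
Constraint values g_i(x) = a_i^T x - b_i:
  g_1((2, 2)) = 0
Stationarity residual: grad f(x) + sum_i lambda_i a_i = (3, -3)
  -> stationarity FAILS
Primal feasibility (all g_i <= 0): OK
Dual feasibility (all lambda_i >= 0): OK
Complementary slackness (lambda_i * g_i(x) = 0 for all i): OK

Verdict: the first failing condition is stationarity -> stat.

stat


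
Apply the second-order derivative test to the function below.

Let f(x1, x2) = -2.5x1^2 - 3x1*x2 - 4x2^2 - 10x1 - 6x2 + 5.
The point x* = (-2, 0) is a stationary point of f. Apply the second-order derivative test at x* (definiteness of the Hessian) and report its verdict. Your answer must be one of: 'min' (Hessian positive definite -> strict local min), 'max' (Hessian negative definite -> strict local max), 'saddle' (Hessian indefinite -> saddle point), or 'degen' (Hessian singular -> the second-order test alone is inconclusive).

Compute the Hessian H = grad^2 f:
  H = [[-5, -3], [-3, -8]]
Verify stationarity: grad f(x*) = H x* + g = (0, 0).
Eigenvalues of H: -9.8541, -3.1459.
Both eigenvalues < 0, so H is negative definite -> x* is a strict local max.

max


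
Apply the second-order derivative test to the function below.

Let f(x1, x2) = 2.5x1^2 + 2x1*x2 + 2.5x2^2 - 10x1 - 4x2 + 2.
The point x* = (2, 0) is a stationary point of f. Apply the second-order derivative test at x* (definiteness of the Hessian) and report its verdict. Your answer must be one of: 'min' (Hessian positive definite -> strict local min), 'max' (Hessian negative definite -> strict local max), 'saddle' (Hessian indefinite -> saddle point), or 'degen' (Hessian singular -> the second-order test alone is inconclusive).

Compute the Hessian H = grad^2 f:
  H = [[5, 2], [2, 5]]
Verify stationarity: grad f(x*) = H x* + g = (0, 0).
Eigenvalues of H: 3, 7.
Both eigenvalues > 0, so H is positive definite -> x* is a strict local min.

min


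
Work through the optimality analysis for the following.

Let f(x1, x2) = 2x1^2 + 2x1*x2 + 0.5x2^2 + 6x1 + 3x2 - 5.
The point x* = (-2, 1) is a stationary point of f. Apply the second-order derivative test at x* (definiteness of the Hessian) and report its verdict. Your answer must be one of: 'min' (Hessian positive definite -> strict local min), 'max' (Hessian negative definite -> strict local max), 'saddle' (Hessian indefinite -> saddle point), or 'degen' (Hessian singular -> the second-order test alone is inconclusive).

Compute the Hessian H = grad^2 f:
  H = [[4, 2], [2, 1]]
Verify stationarity: grad f(x*) = H x* + g = (0, 0).
Eigenvalues of H: 0, 5.
H has a zero eigenvalue (singular; positive semidefinite but not definite), so H is neither positive definite, negative definite, nor indefinite. The second-order test alone is inconclusive -> degen.
(Indeed, f is constant along the null direction of H through x*, so x* is not a strict local extremum.)

degen


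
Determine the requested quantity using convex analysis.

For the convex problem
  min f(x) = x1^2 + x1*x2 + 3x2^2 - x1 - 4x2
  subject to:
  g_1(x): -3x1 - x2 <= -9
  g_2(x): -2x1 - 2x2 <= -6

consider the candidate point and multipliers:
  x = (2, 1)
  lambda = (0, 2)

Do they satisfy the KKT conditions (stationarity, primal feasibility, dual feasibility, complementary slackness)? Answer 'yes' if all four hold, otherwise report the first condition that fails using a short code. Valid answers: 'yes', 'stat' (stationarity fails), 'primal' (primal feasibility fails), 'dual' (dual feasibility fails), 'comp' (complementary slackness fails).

Gradient of f: grad f(x) = Q x + c = (4, 4)
Constraint values g_i(x) = a_i^T x - b_i:
  g_1((2, 1)) = 2
  g_2((2, 1)) = 0
Stationarity residual: grad f(x) + sum_i lambda_i a_i = (0, 0)
  -> stationarity OK
Primal feasibility (all g_i <= 0): FAILS
Dual feasibility (all lambda_i >= 0): OK
Complementary slackness (lambda_i * g_i(x) = 0 for all i): OK

Verdict: the first failing condition is primal_feasibility -> primal.

primal


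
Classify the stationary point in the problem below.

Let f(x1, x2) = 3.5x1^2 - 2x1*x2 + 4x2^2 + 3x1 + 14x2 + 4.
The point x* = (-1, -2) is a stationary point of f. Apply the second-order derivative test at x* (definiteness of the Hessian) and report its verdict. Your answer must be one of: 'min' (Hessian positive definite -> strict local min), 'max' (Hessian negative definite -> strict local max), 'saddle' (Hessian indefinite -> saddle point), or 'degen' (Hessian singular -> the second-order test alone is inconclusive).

Compute the Hessian H = grad^2 f:
  H = [[7, -2], [-2, 8]]
Verify stationarity: grad f(x*) = H x* + g = (0, 0).
Eigenvalues of H: 5.4384, 9.5616.
Both eigenvalues > 0, so H is positive definite -> x* is a strict local min.

min


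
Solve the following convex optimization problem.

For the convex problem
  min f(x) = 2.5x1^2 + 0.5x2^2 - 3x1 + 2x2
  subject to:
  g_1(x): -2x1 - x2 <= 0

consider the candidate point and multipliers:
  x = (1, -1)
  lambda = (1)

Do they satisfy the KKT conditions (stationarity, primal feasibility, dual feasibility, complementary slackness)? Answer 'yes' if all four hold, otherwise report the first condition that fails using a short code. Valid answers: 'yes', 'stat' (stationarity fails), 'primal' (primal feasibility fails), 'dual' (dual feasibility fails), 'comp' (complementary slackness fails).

Gradient of f: grad f(x) = Q x + c = (2, 1)
Constraint values g_i(x) = a_i^T x - b_i:
  g_1((1, -1)) = -1
Stationarity residual: grad f(x) + sum_i lambda_i a_i = (0, 0)
  -> stationarity OK
Primal feasibility (all g_i <= 0): OK
Dual feasibility (all lambda_i >= 0): OK
Complementary slackness (lambda_i * g_i(x) = 0 for all i): FAILS

Verdict: the first failing condition is complementary_slackness -> comp.

comp


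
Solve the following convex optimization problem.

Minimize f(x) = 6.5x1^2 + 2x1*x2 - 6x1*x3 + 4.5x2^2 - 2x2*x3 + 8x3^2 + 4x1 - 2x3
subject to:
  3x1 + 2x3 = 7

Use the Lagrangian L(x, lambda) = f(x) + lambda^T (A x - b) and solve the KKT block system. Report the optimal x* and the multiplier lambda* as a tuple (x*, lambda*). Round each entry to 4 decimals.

Form the Lagrangian:
  L(x, lambda) = (1/2) x^T Q x + c^T x + lambda^T (A x - b)
Stationarity (grad_x L = 0): Q x + c + A^T lambda = 0.
Primal feasibility: A x = b.

This gives the KKT block system:
  [ Q   A^T ] [ x     ]   [-c ]
  [ A    0  ] [ lambda ] = [ b ]

Solving the linear system:
  x*      = (1.4654, -0.0363, 1.3019)
  lambda* = (-5.0554)
  f(x*)   = 19.3227

x* = (1.4654, -0.0363, 1.3019), lambda* = (-5.0554)


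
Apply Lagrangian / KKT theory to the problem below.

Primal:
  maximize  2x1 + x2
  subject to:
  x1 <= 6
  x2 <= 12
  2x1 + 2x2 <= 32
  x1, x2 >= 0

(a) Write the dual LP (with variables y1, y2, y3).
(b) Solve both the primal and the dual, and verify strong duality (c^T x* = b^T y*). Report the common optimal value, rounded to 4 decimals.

The standard primal-dual pair for 'max c^T x s.t. A x <= b, x >= 0' is:
  Dual:  min b^T y  s.t.  A^T y >= c,  y >= 0.

So the dual LP is:
  minimize  6y1 + 12y2 + 32y3
  subject to:
    y1 + 2y3 >= 2
    y2 + 2y3 >= 1
    y1, y2, y3 >= 0

Solving the primal: x* = (6, 10).
  primal value c^T x* = 22.
Solving the dual: y* = (1, 0, 0.5).
  dual value b^T y* = 22.
Strong duality: c^T x* = b^T y*. Confirmed.

22


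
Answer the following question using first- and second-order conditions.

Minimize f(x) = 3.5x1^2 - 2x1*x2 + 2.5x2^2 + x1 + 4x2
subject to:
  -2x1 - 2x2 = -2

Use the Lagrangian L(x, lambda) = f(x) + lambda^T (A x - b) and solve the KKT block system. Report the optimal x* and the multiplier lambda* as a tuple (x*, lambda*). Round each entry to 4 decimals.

Form the Lagrangian:
  L(x, lambda) = (1/2) x^T Q x + c^T x + lambda^T (A x - b)
Stationarity (grad_x L = 0): Q x + c + A^T lambda = 0.
Primal feasibility: A x = b.

This gives the KKT block system:
  [ Q   A^T ] [ x     ]   [-c ]
  [ A    0  ] [ lambda ] = [ b ]

Solving the linear system:
  x*      = (0.625, 0.375)
  lambda* = (2.3125)
  f(x*)   = 3.375

x* = (0.625, 0.375), lambda* = (2.3125)


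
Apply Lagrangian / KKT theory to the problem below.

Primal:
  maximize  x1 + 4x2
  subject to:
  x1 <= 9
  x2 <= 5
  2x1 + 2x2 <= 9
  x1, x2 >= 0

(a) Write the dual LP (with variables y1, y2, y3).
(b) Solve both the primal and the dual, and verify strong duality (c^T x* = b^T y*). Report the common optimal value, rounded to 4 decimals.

The standard primal-dual pair for 'max c^T x s.t. A x <= b, x >= 0' is:
  Dual:  min b^T y  s.t.  A^T y >= c,  y >= 0.

So the dual LP is:
  minimize  9y1 + 5y2 + 9y3
  subject to:
    y1 + 2y3 >= 1
    y2 + 2y3 >= 4
    y1, y2, y3 >= 0

Solving the primal: x* = (0, 4.5).
  primal value c^T x* = 18.
Solving the dual: y* = (0, 0, 2).
  dual value b^T y* = 18.
Strong duality: c^T x* = b^T y*. Confirmed.

18


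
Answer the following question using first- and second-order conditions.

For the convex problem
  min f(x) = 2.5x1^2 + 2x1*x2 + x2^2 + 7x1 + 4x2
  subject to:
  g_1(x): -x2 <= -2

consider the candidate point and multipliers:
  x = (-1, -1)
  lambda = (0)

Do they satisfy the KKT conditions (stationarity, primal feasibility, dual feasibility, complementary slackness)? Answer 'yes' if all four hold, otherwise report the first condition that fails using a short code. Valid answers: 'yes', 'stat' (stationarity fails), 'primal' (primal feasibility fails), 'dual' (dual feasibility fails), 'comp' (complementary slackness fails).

Gradient of f: grad f(x) = Q x + c = (0, 0)
Constraint values g_i(x) = a_i^T x - b_i:
  g_1((-1, -1)) = 3
Stationarity residual: grad f(x) + sum_i lambda_i a_i = (0, 0)
  -> stationarity OK
Primal feasibility (all g_i <= 0): FAILS
Dual feasibility (all lambda_i >= 0): OK
Complementary slackness (lambda_i * g_i(x) = 0 for all i): OK

Verdict: the first failing condition is primal_feasibility -> primal.

primal


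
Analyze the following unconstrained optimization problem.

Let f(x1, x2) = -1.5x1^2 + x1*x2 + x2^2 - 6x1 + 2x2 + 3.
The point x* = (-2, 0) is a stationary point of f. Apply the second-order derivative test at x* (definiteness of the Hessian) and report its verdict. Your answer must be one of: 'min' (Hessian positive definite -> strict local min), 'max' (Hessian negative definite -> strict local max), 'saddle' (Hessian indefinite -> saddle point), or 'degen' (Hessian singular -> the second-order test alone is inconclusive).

Compute the Hessian H = grad^2 f:
  H = [[-3, 1], [1, 2]]
Verify stationarity: grad f(x*) = H x* + g = (0, 0).
Eigenvalues of H: -3.1926, 2.1926.
Eigenvalues have mixed signs, so H is indefinite -> x* is a saddle point.

saddle


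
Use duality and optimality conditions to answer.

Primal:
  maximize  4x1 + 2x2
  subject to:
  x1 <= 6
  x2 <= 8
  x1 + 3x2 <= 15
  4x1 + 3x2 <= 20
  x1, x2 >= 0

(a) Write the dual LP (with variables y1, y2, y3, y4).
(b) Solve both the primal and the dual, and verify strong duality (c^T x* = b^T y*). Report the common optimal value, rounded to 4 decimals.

The standard primal-dual pair for 'max c^T x s.t. A x <= b, x >= 0' is:
  Dual:  min b^T y  s.t.  A^T y >= c,  y >= 0.

So the dual LP is:
  minimize  6y1 + 8y2 + 15y3 + 20y4
  subject to:
    y1 + y3 + 4y4 >= 4
    y2 + 3y3 + 3y4 >= 2
    y1, y2, y3, y4 >= 0

Solving the primal: x* = (5, 0).
  primal value c^T x* = 20.
Solving the dual: y* = (0, 0, 0, 1).
  dual value b^T y* = 20.
Strong duality: c^T x* = b^T y*. Confirmed.

20


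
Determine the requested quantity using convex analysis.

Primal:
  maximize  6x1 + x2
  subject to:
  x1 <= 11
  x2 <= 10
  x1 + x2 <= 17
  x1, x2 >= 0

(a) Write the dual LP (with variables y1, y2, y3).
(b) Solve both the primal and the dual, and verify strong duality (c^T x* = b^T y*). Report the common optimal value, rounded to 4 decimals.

The standard primal-dual pair for 'max c^T x s.t. A x <= b, x >= 0' is:
  Dual:  min b^T y  s.t.  A^T y >= c,  y >= 0.

So the dual LP is:
  minimize  11y1 + 10y2 + 17y3
  subject to:
    y1 + y3 >= 6
    y2 + y3 >= 1
    y1, y2, y3 >= 0

Solving the primal: x* = (11, 6).
  primal value c^T x* = 72.
Solving the dual: y* = (5, 0, 1).
  dual value b^T y* = 72.
Strong duality: c^T x* = b^T y*. Confirmed.

72


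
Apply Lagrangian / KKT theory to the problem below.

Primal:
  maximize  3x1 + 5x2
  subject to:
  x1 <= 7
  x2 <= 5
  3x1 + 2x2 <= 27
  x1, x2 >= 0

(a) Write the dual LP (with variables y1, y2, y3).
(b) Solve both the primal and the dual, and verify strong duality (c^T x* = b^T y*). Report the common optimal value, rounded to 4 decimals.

The standard primal-dual pair for 'max c^T x s.t. A x <= b, x >= 0' is:
  Dual:  min b^T y  s.t.  A^T y >= c,  y >= 0.

So the dual LP is:
  minimize  7y1 + 5y2 + 27y3
  subject to:
    y1 + 3y3 >= 3
    y2 + 2y3 >= 5
    y1, y2, y3 >= 0

Solving the primal: x* = (5.6667, 5).
  primal value c^T x* = 42.
Solving the dual: y* = (0, 3, 1).
  dual value b^T y* = 42.
Strong duality: c^T x* = b^T y*. Confirmed.

42


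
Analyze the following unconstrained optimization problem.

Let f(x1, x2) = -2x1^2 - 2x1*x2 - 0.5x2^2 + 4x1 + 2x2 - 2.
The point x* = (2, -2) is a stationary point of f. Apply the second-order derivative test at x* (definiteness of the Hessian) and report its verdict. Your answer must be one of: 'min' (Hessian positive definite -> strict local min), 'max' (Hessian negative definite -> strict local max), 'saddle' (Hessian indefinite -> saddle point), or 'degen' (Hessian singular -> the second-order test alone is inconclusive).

Compute the Hessian H = grad^2 f:
  H = [[-4, -2], [-2, -1]]
Verify stationarity: grad f(x*) = H x* + g = (0, 0).
Eigenvalues of H: -5, 0.
H has a zero eigenvalue (singular; negative semidefinite but not definite), so H is neither positive definite, negative definite, nor indefinite. The second-order test alone is inconclusive -> degen.
(Indeed, f is constant along the null direction of H through x*, so x* is not a strict local extremum.)

degen


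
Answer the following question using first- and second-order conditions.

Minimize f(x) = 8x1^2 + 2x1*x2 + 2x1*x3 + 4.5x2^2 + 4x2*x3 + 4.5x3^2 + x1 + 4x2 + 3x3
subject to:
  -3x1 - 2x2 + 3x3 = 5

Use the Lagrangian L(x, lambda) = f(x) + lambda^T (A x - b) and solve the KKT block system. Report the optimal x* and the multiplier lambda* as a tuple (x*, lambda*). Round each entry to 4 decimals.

Form the Lagrangian:
  L(x, lambda) = (1/2) x^T Q x + c^T x + lambda^T (A x - b)
Stationarity (grad_x L = 0): Q x + c + A^T lambda = 0.
Primal feasibility: A x = b.

This gives the KKT block system:
  [ Q   A^T ] [ x     ]   [-c ]
  [ A    0  ] [ lambda ] = [ b ]

Solving the linear system:
  x*      = (-0.303, -1.016, 0.6863)
  lambda* = (-1.5024)
  f(x*)   = 2.6019

x* = (-0.303, -1.016, 0.6863), lambda* = (-1.5024)


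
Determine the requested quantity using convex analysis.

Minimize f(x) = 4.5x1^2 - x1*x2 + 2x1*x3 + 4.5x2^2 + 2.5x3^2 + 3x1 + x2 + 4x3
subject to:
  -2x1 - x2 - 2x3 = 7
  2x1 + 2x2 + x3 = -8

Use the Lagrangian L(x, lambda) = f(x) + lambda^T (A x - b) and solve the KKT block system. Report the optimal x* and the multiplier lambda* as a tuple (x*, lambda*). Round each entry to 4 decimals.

Form the Lagrangian:
  L(x, lambda) = (1/2) x^T Q x + c^T x + lambda^T (A x - b)
Stationarity (grad_x L = 0): Q x + c + A^T lambda = 0.
Primal feasibility: A x = b.

This gives the KKT block system:
  [ Q   A^T ] [ x     ]   [-c ]
  [ A    0  ] [ lambda ] = [ b ]

Solving the linear system:
  x*      = (-1.68, -1.88, -0.88)
  lambda* = (2.24, 8.24)
  f(x*)   = 19.9

x* = (-1.68, -1.88, -0.88), lambda* = (2.24, 8.24)


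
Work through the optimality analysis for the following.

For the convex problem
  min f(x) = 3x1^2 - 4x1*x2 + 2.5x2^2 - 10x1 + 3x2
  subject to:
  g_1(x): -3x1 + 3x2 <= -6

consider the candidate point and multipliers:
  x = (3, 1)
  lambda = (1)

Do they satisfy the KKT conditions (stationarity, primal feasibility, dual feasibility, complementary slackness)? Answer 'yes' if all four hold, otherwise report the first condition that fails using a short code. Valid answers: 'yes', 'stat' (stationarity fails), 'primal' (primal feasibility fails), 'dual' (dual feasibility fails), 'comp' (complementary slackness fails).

Gradient of f: grad f(x) = Q x + c = (4, -4)
Constraint values g_i(x) = a_i^T x - b_i:
  g_1((3, 1)) = 0
Stationarity residual: grad f(x) + sum_i lambda_i a_i = (1, -1)
  -> stationarity FAILS
Primal feasibility (all g_i <= 0): OK
Dual feasibility (all lambda_i >= 0): OK
Complementary slackness (lambda_i * g_i(x) = 0 for all i): OK

Verdict: the first failing condition is stationarity -> stat.

stat


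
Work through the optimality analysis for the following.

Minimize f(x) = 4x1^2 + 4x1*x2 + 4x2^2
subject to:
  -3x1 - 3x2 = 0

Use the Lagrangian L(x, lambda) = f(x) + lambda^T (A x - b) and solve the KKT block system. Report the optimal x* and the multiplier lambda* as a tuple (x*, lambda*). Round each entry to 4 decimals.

Form the Lagrangian:
  L(x, lambda) = (1/2) x^T Q x + c^T x + lambda^T (A x - b)
Stationarity (grad_x L = 0): Q x + c + A^T lambda = 0.
Primal feasibility: A x = b.

This gives the KKT block system:
  [ Q   A^T ] [ x     ]   [-c ]
  [ A    0  ] [ lambda ] = [ b ]

Solving the linear system:
  x*      = (0, 0)
  lambda* = (0)
  f(x*)   = 0

x* = (0, 0), lambda* = (0)


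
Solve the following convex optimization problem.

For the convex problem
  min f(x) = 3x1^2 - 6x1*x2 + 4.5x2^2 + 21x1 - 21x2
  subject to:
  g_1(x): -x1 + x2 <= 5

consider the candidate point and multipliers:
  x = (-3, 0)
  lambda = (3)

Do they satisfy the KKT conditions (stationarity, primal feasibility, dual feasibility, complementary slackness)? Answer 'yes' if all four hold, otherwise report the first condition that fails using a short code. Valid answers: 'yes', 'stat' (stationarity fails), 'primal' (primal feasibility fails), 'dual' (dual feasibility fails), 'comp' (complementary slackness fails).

Gradient of f: grad f(x) = Q x + c = (3, -3)
Constraint values g_i(x) = a_i^T x - b_i:
  g_1((-3, 0)) = -2
Stationarity residual: grad f(x) + sum_i lambda_i a_i = (0, 0)
  -> stationarity OK
Primal feasibility (all g_i <= 0): OK
Dual feasibility (all lambda_i >= 0): OK
Complementary slackness (lambda_i * g_i(x) = 0 for all i): FAILS

Verdict: the first failing condition is complementary_slackness -> comp.

comp


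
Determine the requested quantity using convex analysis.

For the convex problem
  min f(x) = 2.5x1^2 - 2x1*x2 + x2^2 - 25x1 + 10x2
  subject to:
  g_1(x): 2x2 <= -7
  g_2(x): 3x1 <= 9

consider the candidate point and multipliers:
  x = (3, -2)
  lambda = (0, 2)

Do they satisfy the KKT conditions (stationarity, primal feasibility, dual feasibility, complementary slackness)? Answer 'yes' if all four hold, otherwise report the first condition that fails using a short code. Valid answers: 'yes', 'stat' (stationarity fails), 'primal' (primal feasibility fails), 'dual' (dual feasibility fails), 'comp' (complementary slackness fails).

Gradient of f: grad f(x) = Q x + c = (-6, 0)
Constraint values g_i(x) = a_i^T x - b_i:
  g_1((3, -2)) = 3
  g_2((3, -2)) = 0
Stationarity residual: grad f(x) + sum_i lambda_i a_i = (0, 0)
  -> stationarity OK
Primal feasibility (all g_i <= 0): FAILS
Dual feasibility (all lambda_i >= 0): OK
Complementary slackness (lambda_i * g_i(x) = 0 for all i): OK

Verdict: the first failing condition is primal_feasibility -> primal.

primal


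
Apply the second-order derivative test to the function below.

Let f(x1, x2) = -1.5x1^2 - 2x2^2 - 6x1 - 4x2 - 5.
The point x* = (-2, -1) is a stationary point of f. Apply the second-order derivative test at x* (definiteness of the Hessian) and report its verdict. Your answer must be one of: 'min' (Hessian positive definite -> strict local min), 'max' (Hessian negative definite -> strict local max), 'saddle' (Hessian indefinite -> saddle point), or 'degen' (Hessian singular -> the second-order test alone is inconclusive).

Compute the Hessian H = grad^2 f:
  H = [[-3, 0], [0, -4]]
Verify stationarity: grad f(x*) = H x* + g = (0, 0).
Eigenvalues of H: -4, -3.
Both eigenvalues < 0, so H is negative definite -> x* is a strict local max.

max


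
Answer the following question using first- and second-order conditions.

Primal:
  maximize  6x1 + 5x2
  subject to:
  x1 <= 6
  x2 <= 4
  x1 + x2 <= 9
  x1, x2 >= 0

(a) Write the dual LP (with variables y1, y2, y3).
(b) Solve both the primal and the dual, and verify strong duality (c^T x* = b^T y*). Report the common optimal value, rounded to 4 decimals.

The standard primal-dual pair for 'max c^T x s.t. A x <= b, x >= 0' is:
  Dual:  min b^T y  s.t.  A^T y >= c,  y >= 0.

So the dual LP is:
  minimize  6y1 + 4y2 + 9y3
  subject to:
    y1 + y3 >= 6
    y2 + y3 >= 5
    y1, y2, y3 >= 0

Solving the primal: x* = (6, 3).
  primal value c^T x* = 51.
Solving the dual: y* = (1, 0, 5).
  dual value b^T y* = 51.
Strong duality: c^T x* = b^T y*. Confirmed.

51


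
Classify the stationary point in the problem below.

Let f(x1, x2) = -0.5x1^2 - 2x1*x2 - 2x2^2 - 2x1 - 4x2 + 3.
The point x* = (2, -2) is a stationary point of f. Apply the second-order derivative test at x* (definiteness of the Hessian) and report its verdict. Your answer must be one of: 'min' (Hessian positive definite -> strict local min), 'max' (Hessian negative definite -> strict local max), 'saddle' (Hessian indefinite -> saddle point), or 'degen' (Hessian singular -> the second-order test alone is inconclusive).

Compute the Hessian H = grad^2 f:
  H = [[-1, -2], [-2, -4]]
Verify stationarity: grad f(x*) = H x* + g = (0, 0).
Eigenvalues of H: -5, 0.
H has a zero eigenvalue (singular; negative semidefinite but not definite), so H is neither positive definite, negative definite, nor indefinite. The second-order test alone is inconclusive -> degen.
(Indeed, f is constant along the null direction of H through x*, so x* is not a strict local extremum.)

degen


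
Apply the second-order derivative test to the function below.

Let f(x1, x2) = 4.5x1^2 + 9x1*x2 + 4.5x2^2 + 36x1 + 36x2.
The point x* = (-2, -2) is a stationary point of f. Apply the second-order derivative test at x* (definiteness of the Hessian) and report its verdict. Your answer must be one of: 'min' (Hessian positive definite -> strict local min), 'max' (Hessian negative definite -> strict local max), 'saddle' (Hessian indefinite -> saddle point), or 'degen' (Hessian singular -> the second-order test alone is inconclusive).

Compute the Hessian H = grad^2 f:
  H = [[9, 9], [9, 9]]
Verify stationarity: grad f(x*) = H x* + g = (0, 0).
Eigenvalues of H: 0, 18.
H has a zero eigenvalue (singular; positive semidefinite but not definite), so H is neither positive definite, negative definite, nor indefinite. The second-order test alone is inconclusive -> degen.
(Indeed, f is constant along the null direction of H through x*, so x* is not a strict local extremum.)

degen


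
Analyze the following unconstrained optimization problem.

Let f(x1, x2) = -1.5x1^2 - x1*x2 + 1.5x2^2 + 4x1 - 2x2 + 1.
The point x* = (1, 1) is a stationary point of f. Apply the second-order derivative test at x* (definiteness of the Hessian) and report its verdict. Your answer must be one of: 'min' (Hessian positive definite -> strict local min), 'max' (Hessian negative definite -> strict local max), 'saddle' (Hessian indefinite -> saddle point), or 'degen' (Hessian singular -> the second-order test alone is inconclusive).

Compute the Hessian H = grad^2 f:
  H = [[-3, -1], [-1, 3]]
Verify stationarity: grad f(x*) = H x* + g = (0, 0).
Eigenvalues of H: -3.1623, 3.1623.
Eigenvalues have mixed signs, so H is indefinite -> x* is a saddle point.

saddle


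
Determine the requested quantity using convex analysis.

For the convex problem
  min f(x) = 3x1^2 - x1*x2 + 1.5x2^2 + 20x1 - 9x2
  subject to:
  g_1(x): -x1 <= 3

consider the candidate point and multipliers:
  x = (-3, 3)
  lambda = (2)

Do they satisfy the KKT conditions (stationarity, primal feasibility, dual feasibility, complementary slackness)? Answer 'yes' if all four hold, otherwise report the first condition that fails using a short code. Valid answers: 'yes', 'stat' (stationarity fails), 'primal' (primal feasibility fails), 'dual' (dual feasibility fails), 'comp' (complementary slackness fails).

Gradient of f: grad f(x) = Q x + c = (-1, 3)
Constraint values g_i(x) = a_i^T x - b_i:
  g_1((-3, 3)) = 0
Stationarity residual: grad f(x) + sum_i lambda_i a_i = (-3, 3)
  -> stationarity FAILS
Primal feasibility (all g_i <= 0): OK
Dual feasibility (all lambda_i >= 0): OK
Complementary slackness (lambda_i * g_i(x) = 0 for all i): OK

Verdict: the first failing condition is stationarity -> stat.

stat


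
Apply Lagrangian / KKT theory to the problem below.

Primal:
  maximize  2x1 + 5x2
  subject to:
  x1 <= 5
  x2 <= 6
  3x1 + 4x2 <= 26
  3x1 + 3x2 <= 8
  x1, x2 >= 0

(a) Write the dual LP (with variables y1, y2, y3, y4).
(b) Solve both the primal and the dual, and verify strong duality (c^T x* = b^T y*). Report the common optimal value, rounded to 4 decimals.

The standard primal-dual pair for 'max c^T x s.t. A x <= b, x >= 0' is:
  Dual:  min b^T y  s.t.  A^T y >= c,  y >= 0.

So the dual LP is:
  minimize  5y1 + 6y2 + 26y3 + 8y4
  subject to:
    y1 + 3y3 + 3y4 >= 2
    y2 + 4y3 + 3y4 >= 5
    y1, y2, y3, y4 >= 0

Solving the primal: x* = (0, 2.6667).
  primal value c^T x* = 13.3333.
Solving the dual: y* = (0, 0, 0, 1.6667).
  dual value b^T y* = 13.3333.
Strong duality: c^T x* = b^T y*. Confirmed.

13.3333


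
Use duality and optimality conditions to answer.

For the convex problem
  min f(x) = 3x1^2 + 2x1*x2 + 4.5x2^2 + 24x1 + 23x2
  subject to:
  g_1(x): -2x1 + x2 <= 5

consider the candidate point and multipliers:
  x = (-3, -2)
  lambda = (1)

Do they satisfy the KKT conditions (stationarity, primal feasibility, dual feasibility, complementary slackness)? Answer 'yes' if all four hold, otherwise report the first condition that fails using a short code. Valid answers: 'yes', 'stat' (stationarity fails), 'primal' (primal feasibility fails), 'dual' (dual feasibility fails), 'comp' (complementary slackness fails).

Gradient of f: grad f(x) = Q x + c = (2, -1)
Constraint values g_i(x) = a_i^T x - b_i:
  g_1((-3, -2)) = -1
Stationarity residual: grad f(x) + sum_i lambda_i a_i = (0, 0)
  -> stationarity OK
Primal feasibility (all g_i <= 0): OK
Dual feasibility (all lambda_i >= 0): OK
Complementary slackness (lambda_i * g_i(x) = 0 for all i): FAILS

Verdict: the first failing condition is complementary_slackness -> comp.

comp


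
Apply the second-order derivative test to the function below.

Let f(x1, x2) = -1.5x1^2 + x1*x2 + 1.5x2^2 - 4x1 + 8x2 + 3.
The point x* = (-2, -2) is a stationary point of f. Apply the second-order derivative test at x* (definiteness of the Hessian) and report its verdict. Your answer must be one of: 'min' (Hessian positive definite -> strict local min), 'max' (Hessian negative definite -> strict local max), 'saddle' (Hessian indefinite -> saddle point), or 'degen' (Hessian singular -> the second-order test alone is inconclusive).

Compute the Hessian H = grad^2 f:
  H = [[-3, 1], [1, 3]]
Verify stationarity: grad f(x*) = H x* + g = (0, 0).
Eigenvalues of H: -3.1623, 3.1623.
Eigenvalues have mixed signs, so H is indefinite -> x* is a saddle point.

saddle


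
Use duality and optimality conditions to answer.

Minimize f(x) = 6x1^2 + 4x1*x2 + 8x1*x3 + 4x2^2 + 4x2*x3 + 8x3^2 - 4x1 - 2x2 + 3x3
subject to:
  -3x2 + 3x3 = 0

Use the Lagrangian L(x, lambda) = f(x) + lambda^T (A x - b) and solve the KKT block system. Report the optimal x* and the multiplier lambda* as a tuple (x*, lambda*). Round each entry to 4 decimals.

Form the Lagrangian:
  L(x, lambda) = (1/2) x^T Q x + c^T x + lambda^T (A x - b)
Stationarity (grad_x L = 0): Q x + c + A^T lambda = 0.
Primal feasibility: A x = b.

This gives the KKT block system:
  [ Q   A^T ] [ x     ]   [-c ]
  [ A    0  ] [ lambda ] = [ b ]

Solving the linear system:
  x*      = (0.5833, -0.25, -0.25)
  lambda* = (-0.8889)
  f(x*)   = -1.2917

x* = (0.5833, -0.25, -0.25), lambda* = (-0.8889)


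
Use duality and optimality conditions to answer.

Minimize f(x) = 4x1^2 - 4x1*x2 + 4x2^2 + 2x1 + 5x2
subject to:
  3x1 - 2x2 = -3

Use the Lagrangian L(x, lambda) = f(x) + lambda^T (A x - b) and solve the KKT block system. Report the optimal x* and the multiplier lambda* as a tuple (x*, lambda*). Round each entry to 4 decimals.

Form the Lagrangian:
  L(x, lambda) = (1/2) x^T Q x + c^T x + lambda^T (A x - b)
Stationarity (grad_x L = 0): Q x + c + A^T lambda = 0.
Primal feasibility: A x = b.

This gives the KKT block system:
  [ Q   A^T ] [ x     ]   [-c ]
  [ A    0  ] [ lambda ] = [ b ]

Solving the linear system:
  x*      = (-1.5357, -0.8036)
  lambda* = (2.3571)
  f(x*)   = -0.0089

x* = (-1.5357, -0.8036), lambda* = (2.3571)


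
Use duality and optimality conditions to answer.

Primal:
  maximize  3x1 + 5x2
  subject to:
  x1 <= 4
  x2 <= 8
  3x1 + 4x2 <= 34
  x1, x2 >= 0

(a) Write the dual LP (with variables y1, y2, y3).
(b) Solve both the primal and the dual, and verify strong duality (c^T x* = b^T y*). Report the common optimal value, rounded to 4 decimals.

The standard primal-dual pair for 'max c^T x s.t. A x <= b, x >= 0' is:
  Dual:  min b^T y  s.t.  A^T y >= c,  y >= 0.

So the dual LP is:
  minimize  4y1 + 8y2 + 34y3
  subject to:
    y1 + 3y3 >= 3
    y2 + 4y3 >= 5
    y1, y2, y3 >= 0

Solving the primal: x* = (0.6667, 8).
  primal value c^T x* = 42.
Solving the dual: y* = (0, 1, 1).
  dual value b^T y* = 42.
Strong duality: c^T x* = b^T y*. Confirmed.

42


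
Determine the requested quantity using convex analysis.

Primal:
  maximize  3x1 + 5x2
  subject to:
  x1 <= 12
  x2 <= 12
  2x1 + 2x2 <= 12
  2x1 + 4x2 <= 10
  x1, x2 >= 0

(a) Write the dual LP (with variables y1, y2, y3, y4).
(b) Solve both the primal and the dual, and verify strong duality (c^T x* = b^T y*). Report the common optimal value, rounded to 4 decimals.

The standard primal-dual pair for 'max c^T x s.t. A x <= b, x >= 0' is:
  Dual:  min b^T y  s.t.  A^T y >= c,  y >= 0.

So the dual LP is:
  minimize  12y1 + 12y2 + 12y3 + 10y4
  subject to:
    y1 + 2y3 + 2y4 >= 3
    y2 + 2y3 + 4y4 >= 5
    y1, y2, y3, y4 >= 0

Solving the primal: x* = (5, 0).
  primal value c^T x* = 15.
Solving the dual: y* = (0, 0, 0, 1.5).
  dual value b^T y* = 15.
Strong duality: c^T x* = b^T y*. Confirmed.

15


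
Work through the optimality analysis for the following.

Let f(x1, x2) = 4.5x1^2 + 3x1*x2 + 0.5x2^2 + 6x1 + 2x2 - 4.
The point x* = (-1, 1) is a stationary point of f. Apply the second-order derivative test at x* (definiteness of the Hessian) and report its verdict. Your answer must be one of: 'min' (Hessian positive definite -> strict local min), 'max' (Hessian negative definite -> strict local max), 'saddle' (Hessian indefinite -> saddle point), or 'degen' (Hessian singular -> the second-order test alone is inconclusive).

Compute the Hessian H = grad^2 f:
  H = [[9, 3], [3, 1]]
Verify stationarity: grad f(x*) = H x* + g = (0, 0).
Eigenvalues of H: 0, 10.
H has a zero eigenvalue (singular; positive semidefinite but not definite), so H is neither positive definite, negative definite, nor indefinite. The second-order test alone is inconclusive -> degen.
(Indeed, f is constant along the null direction of H through x*, so x* is not a strict local extremum.)

degen


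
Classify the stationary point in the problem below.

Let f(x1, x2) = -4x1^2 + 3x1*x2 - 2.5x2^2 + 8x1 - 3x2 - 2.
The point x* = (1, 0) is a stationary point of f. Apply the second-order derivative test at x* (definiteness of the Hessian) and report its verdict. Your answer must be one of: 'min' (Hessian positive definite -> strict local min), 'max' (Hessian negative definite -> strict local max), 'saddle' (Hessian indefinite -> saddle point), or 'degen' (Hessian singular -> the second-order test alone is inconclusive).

Compute the Hessian H = grad^2 f:
  H = [[-8, 3], [3, -5]]
Verify stationarity: grad f(x*) = H x* + g = (0, 0).
Eigenvalues of H: -9.8541, -3.1459.
Both eigenvalues < 0, so H is negative definite -> x* is a strict local max.

max


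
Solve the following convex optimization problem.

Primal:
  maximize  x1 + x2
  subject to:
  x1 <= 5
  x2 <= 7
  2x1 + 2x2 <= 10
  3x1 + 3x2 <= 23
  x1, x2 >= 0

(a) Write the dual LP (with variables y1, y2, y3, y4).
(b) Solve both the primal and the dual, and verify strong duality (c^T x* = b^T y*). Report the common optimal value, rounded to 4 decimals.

The standard primal-dual pair for 'max c^T x s.t. A x <= b, x >= 0' is:
  Dual:  min b^T y  s.t.  A^T y >= c,  y >= 0.

So the dual LP is:
  minimize  5y1 + 7y2 + 10y3 + 23y4
  subject to:
    y1 + 2y3 + 3y4 >= 1
    y2 + 2y3 + 3y4 >= 1
    y1, y2, y3, y4 >= 0

Solving the primal: x* = (0, 5).
  primal value c^T x* = 5.
Solving the dual: y* = (0, 0, 0.5, 0).
  dual value b^T y* = 5.
Strong duality: c^T x* = b^T y*. Confirmed.

5


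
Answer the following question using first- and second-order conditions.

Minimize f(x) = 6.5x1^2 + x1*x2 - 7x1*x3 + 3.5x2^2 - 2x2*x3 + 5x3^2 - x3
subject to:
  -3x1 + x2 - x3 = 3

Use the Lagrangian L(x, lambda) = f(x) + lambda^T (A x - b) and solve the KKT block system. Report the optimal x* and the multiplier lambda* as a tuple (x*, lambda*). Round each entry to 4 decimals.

Form the Lagrangian:
  L(x, lambda) = (1/2) x^T Q x + c^T x + lambda^T (A x - b)
Stationarity (grad_x L = 0): Q x + c + A^T lambda = 0.
Primal feasibility: A x = b.

This gives the KKT block system:
  [ Q   A^T ] [ x     ]   [-c ]
  [ A    0  ] [ lambda ] = [ b ]

Solving the linear system:
  x*      = (-0.7431, 0.2081, -0.5624)
  lambda* = (-1.8386)
  f(x*)   = 3.0391

x* = (-0.7431, 0.2081, -0.5624), lambda* = (-1.8386)


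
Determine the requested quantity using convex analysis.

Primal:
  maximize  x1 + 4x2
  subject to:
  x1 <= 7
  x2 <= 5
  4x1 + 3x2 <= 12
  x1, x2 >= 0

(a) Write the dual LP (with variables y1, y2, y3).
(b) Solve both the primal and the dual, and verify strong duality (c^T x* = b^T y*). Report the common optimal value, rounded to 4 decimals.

The standard primal-dual pair for 'max c^T x s.t. A x <= b, x >= 0' is:
  Dual:  min b^T y  s.t.  A^T y >= c,  y >= 0.

So the dual LP is:
  minimize  7y1 + 5y2 + 12y3
  subject to:
    y1 + 4y3 >= 1
    y2 + 3y3 >= 4
    y1, y2, y3 >= 0

Solving the primal: x* = (0, 4).
  primal value c^T x* = 16.
Solving the dual: y* = (0, 0, 1.3333).
  dual value b^T y* = 16.
Strong duality: c^T x* = b^T y*. Confirmed.

16


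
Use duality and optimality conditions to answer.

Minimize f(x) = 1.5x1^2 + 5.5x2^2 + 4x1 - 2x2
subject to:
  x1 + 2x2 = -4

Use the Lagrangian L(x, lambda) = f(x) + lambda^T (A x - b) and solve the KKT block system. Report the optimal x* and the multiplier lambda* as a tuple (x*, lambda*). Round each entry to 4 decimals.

Form the Lagrangian:
  L(x, lambda) = (1/2) x^T Q x + c^T x + lambda^T (A x - b)
Stationarity (grad_x L = 0): Q x + c + A^T lambda = 0.
Primal feasibility: A x = b.

This gives the KKT block system:
  [ Q   A^T ] [ x     ]   [-c ]
  [ A    0  ] [ lambda ] = [ b ]

Solving the linear system:
  x*      = (-2.7826, -0.6087)
  lambda* = (4.3478)
  f(x*)   = 3.7391

x* = (-2.7826, -0.6087), lambda* = (4.3478)


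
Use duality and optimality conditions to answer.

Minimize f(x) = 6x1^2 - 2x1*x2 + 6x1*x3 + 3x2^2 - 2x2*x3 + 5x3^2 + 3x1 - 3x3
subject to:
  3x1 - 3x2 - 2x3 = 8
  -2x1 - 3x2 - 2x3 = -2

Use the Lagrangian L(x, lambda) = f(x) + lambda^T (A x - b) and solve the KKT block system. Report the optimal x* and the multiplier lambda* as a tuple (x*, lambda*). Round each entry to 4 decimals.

Form the Lagrangian:
  L(x, lambda) = (1/2) x^T Q x + c^T x + lambda^T (A x - b)
Stationarity (grad_x L = 0): Q x + c + A^T lambda = 0.
Primal feasibility: A x = b.

This gives the KKT block system:
  [ Q   A^T ] [ x     ]   [-c ]
  [ A    0  ] [ lambda ] = [ b ]

Solving the linear system:
  x*      = (2, 0.0145, -1.0217)
  lambda* = (-4.4174, 3.7942)
  f(x*)   = 25.9964

x* = (2, 0.0145, -1.0217), lambda* = (-4.4174, 3.7942)


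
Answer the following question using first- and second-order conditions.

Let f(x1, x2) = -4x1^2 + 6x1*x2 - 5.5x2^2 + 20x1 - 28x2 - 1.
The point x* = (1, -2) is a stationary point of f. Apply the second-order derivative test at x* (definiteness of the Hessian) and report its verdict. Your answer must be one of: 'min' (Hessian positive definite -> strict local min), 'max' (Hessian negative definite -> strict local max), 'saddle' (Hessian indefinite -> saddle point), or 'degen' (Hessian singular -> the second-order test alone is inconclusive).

Compute the Hessian H = grad^2 f:
  H = [[-8, 6], [6, -11]]
Verify stationarity: grad f(x*) = H x* + g = (0, 0).
Eigenvalues of H: -15.6847, -3.3153.
Both eigenvalues < 0, so H is negative definite -> x* is a strict local max.

max


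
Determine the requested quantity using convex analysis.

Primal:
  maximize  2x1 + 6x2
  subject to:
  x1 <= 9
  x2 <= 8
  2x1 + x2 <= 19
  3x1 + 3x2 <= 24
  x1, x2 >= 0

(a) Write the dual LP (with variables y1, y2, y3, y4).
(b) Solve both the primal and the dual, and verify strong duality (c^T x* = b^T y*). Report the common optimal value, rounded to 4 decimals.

The standard primal-dual pair for 'max c^T x s.t. A x <= b, x >= 0' is:
  Dual:  min b^T y  s.t.  A^T y >= c,  y >= 0.

So the dual LP is:
  minimize  9y1 + 8y2 + 19y3 + 24y4
  subject to:
    y1 + 2y3 + 3y4 >= 2
    y2 + y3 + 3y4 >= 6
    y1, y2, y3, y4 >= 0

Solving the primal: x* = (0, 8).
  primal value c^T x* = 48.
Solving the dual: y* = (0, 4, 0, 0.6667).
  dual value b^T y* = 48.
Strong duality: c^T x* = b^T y*. Confirmed.

48
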